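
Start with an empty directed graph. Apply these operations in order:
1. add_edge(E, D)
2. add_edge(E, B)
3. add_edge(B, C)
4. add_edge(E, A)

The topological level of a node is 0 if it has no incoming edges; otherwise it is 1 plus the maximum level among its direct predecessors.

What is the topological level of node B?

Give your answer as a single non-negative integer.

Op 1: add_edge(E, D). Edges now: 1
Op 2: add_edge(E, B). Edges now: 2
Op 3: add_edge(B, C). Edges now: 3
Op 4: add_edge(E, A). Edges now: 4
Compute levels (Kahn BFS):
  sources (in-degree 0): E
  process E: level=0
    E->A: in-degree(A)=0, level(A)=1, enqueue
    E->B: in-degree(B)=0, level(B)=1, enqueue
    E->D: in-degree(D)=0, level(D)=1, enqueue
  process A: level=1
  process B: level=1
    B->C: in-degree(C)=0, level(C)=2, enqueue
  process D: level=1
  process C: level=2
All levels: A:1, B:1, C:2, D:1, E:0
level(B) = 1

Answer: 1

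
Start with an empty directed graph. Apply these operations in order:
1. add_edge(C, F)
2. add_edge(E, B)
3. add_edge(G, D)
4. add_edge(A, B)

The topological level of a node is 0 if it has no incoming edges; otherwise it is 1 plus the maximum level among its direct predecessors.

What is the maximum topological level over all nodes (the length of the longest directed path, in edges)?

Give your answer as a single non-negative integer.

Op 1: add_edge(C, F). Edges now: 1
Op 2: add_edge(E, B). Edges now: 2
Op 3: add_edge(G, D). Edges now: 3
Op 4: add_edge(A, B). Edges now: 4
Compute levels (Kahn BFS):
  sources (in-degree 0): A, C, E, G
  process A: level=0
    A->B: in-degree(B)=1, level(B)>=1
  process C: level=0
    C->F: in-degree(F)=0, level(F)=1, enqueue
  process E: level=0
    E->B: in-degree(B)=0, level(B)=1, enqueue
  process G: level=0
    G->D: in-degree(D)=0, level(D)=1, enqueue
  process F: level=1
  process B: level=1
  process D: level=1
All levels: A:0, B:1, C:0, D:1, E:0, F:1, G:0
max level = 1

Answer: 1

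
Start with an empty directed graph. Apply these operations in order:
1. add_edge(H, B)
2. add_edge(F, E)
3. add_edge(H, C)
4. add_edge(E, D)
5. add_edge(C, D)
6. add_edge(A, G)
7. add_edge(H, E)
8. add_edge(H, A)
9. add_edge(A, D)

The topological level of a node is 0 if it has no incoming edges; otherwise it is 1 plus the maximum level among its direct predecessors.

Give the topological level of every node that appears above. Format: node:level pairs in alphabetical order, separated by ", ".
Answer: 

Op 1: add_edge(H, B). Edges now: 1
Op 2: add_edge(F, E). Edges now: 2
Op 3: add_edge(H, C). Edges now: 3
Op 4: add_edge(E, D). Edges now: 4
Op 5: add_edge(C, D). Edges now: 5
Op 6: add_edge(A, G). Edges now: 6
Op 7: add_edge(H, E). Edges now: 7
Op 8: add_edge(H, A). Edges now: 8
Op 9: add_edge(A, D). Edges now: 9
Compute levels (Kahn BFS):
  sources (in-degree 0): F, H
  process F: level=0
    F->E: in-degree(E)=1, level(E)>=1
  process H: level=0
    H->A: in-degree(A)=0, level(A)=1, enqueue
    H->B: in-degree(B)=0, level(B)=1, enqueue
    H->C: in-degree(C)=0, level(C)=1, enqueue
    H->E: in-degree(E)=0, level(E)=1, enqueue
  process A: level=1
    A->D: in-degree(D)=2, level(D)>=2
    A->G: in-degree(G)=0, level(G)=2, enqueue
  process B: level=1
  process C: level=1
    C->D: in-degree(D)=1, level(D)>=2
  process E: level=1
    E->D: in-degree(D)=0, level(D)=2, enqueue
  process G: level=2
  process D: level=2
All levels: A:1, B:1, C:1, D:2, E:1, F:0, G:2, H:0

Answer: A:1, B:1, C:1, D:2, E:1, F:0, G:2, H:0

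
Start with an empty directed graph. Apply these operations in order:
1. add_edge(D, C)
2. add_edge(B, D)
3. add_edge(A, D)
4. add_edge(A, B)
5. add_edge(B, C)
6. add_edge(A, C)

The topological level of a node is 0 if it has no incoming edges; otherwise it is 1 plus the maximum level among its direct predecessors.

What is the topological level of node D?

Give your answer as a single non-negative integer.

Op 1: add_edge(D, C). Edges now: 1
Op 2: add_edge(B, D). Edges now: 2
Op 3: add_edge(A, D). Edges now: 3
Op 4: add_edge(A, B). Edges now: 4
Op 5: add_edge(B, C). Edges now: 5
Op 6: add_edge(A, C). Edges now: 6
Compute levels (Kahn BFS):
  sources (in-degree 0): A
  process A: level=0
    A->B: in-degree(B)=0, level(B)=1, enqueue
    A->C: in-degree(C)=2, level(C)>=1
    A->D: in-degree(D)=1, level(D)>=1
  process B: level=1
    B->C: in-degree(C)=1, level(C)>=2
    B->D: in-degree(D)=0, level(D)=2, enqueue
  process D: level=2
    D->C: in-degree(C)=0, level(C)=3, enqueue
  process C: level=3
All levels: A:0, B:1, C:3, D:2
level(D) = 2

Answer: 2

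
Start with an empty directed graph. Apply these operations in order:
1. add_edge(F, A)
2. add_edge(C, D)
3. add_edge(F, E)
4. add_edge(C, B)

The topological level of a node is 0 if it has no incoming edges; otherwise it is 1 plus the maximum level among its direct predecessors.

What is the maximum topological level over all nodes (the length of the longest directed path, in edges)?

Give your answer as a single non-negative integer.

Answer: 1

Derivation:
Op 1: add_edge(F, A). Edges now: 1
Op 2: add_edge(C, D). Edges now: 2
Op 3: add_edge(F, E). Edges now: 3
Op 4: add_edge(C, B). Edges now: 4
Compute levels (Kahn BFS):
  sources (in-degree 0): C, F
  process C: level=0
    C->B: in-degree(B)=0, level(B)=1, enqueue
    C->D: in-degree(D)=0, level(D)=1, enqueue
  process F: level=0
    F->A: in-degree(A)=0, level(A)=1, enqueue
    F->E: in-degree(E)=0, level(E)=1, enqueue
  process B: level=1
  process D: level=1
  process A: level=1
  process E: level=1
All levels: A:1, B:1, C:0, D:1, E:1, F:0
max level = 1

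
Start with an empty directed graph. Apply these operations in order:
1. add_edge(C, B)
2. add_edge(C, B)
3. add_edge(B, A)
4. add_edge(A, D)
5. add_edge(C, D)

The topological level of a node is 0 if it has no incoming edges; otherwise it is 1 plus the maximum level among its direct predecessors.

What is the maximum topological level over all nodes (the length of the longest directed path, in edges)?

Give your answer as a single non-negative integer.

Op 1: add_edge(C, B). Edges now: 1
Op 2: add_edge(C, B) (duplicate, no change). Edges now: 1
Op 3: add_edge(B, A). Edges now: 2
Op 4: add_edge(A, D). Edges now: 3
Op 5: add_edge(C, D). Edges now: 4
Compute levels (Kahn BFS):
  sources (in-degree 0): C
  process C: level=0
    C->B: in-degree(B)=0, level(B)=1, enqueue
    C->D: in-degree(D)=1, level(D)>=1
  process B: level=1
    B->A: in-degree(A)=0, level(A)=2, enqueue
  process A: level=2
    A->D: in-degree(D)=0, level(D)=3, enqueue
  process D: level=3
All levels: A:2, B:1, C:0, D:3
max level = 3

Answer: 3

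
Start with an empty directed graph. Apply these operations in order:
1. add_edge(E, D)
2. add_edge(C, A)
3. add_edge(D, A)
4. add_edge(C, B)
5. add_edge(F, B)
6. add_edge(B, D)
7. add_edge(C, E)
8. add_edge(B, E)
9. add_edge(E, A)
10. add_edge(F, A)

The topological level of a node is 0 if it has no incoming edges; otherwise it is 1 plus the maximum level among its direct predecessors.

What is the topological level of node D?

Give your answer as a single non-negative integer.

Op 1: add_edge(E, D). Edges now: 1
Op 2: add_edge(C, A). Edges now: 2
Op 3: add_edge(D, A). Edges now: 3
Op 4: add_edge(C, B). Edges now: 4
Op 5: add_edge(F, B). Edges now: 5
Op 6: add_edge(B, D). Edges now: 6
Op 7: add_edge(C, E). Edges now: 7
Op 8: add_edge(B, E). Edges now: 8
Op 9: add_edge(E, A). Edges now: 9
Op 10: add_edge(F, A). Edges now: 10
Compute levels (Kahn BFS):
  sources (in-degree 0): C, F
  process C: level=0
    C->A: in-degree(A)=3, level(A)>=1
    C->B: in-degree(B)=1, level(B)>=1
    C->E: in-degree(E)=1, level(E)>=1
  process F: level=0
    F->A: in-degree(A)=2, level(A)>=1
    F->B: in-degree(B)=0, level(B)=1, enqueue
  process B: level=1
    B->D: in-degree(D)=1, level(D)>=2
    B->E: in-degree(E)=0, level(E)=2, enqueue
  process E: level=2
    E->A: in-degree(A)=1, level(A)>=3
    E->D: in-degree(D)=0, level(D)=3, enqueue
  process D: level=3
    D->A: in-degree(A)=0, level(A)=4, enqueue
  process A: level=4
All levels: A:4, B:1, C:0, D:3, E:2, F:0
level(D) = 3

Answer: 3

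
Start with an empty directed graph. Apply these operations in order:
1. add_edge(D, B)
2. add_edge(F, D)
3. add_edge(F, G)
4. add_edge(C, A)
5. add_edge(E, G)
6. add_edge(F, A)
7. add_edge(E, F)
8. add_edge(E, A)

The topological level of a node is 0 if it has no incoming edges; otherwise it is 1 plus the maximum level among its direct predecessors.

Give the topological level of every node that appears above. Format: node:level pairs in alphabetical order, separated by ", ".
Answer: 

Answer: A:2, B:3, C:0, D:2, E:0, F:1, G:2

Derivation:
Op 1: add_edge(D, B). Edges now: 1
Op 2: add_edge(F, D). Edges now: 2
Op 3: add_edge(F, G). Edges now: 3
Op 4: add_edge(C, A). Edges now: 4
Op 5: add_edge(E, G). Edges now: 5
Op 6: add_edge(F, A). Edges now: 6
Op 7: add_edge(E, F). Edges now: 7
Op 8: add_edge(E, A). Edges now: 8
Compute levels (Kahn BFS):
  sources (in-degree 0): C, E
  process C: level=0
    C->A: in-degree(A)=2, level(A)>=1
  process E: level=0
    E->A: in-degree(A)=1, level(A)>=1
    E->F: in-degree(F)=0, level(F)=1, enqueue
    E->G: in-degree(G)=1, level(G)>=1
  process F: level=1
    F->A: in-degree(A)=0, level(A)=2, enqueue
    F->D: in-degree(D)=0, level(D)=2, enqueue
    F->G: in-degree(G)=0, level(G)=2, enqueue
  process A: level=2
  process D: level=2
    D->B: in-degree(B)=0, level(B)=3, enqueue
  process G: level=2
  process B: level=3
All levels: A:2, B:3, C:0, D:2, E:0, F:1, G:2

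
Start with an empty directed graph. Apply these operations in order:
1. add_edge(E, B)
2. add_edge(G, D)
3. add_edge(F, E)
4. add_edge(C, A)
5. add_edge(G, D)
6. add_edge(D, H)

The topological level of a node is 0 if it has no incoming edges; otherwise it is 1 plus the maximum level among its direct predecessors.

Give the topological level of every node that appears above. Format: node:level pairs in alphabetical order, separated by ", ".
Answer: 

Answer: A:1, B:2, C:0, D:1, E:1, F:0, G:0, H:2

Derivation:
Op 1: add_edge(E, B). Edges now: 1
Op 2: add_edge(G, D). Edges now: 2
Op 3: add_edge(F, E). Edges now: 3
Op 4: add_edge(C, A). Edges now: 4
Op 5: add_edge(G, D) (duplicate, no change). Edges now: 4
Op 6: add_edge(D, H). Edges now: 5
Compute levels (Kahn BFS):
  sources (in-degree 0): C, F, G
  process C: level=0
    C->A: in-degree(A)=0, level(A)=1, enqueue
  process F: level=0
    F->E: in-degree(E)=0, level(E)=1, enqueue
  process G: level=0
    G->D: in-degree(D)=0, level(D)=1, enqueue
  process A: level=1
  process E: level=1
    E->B: in-degree(B)=0, level(B)=2, enqueue
  process D: level=1
    D->H: in-degree(H)=0, level(H)=2, enqueue
  process B: level=2
  process H: level=2
All levels: A:1, B:2, C:0, D:1, E:1, F:0, G:0, H:2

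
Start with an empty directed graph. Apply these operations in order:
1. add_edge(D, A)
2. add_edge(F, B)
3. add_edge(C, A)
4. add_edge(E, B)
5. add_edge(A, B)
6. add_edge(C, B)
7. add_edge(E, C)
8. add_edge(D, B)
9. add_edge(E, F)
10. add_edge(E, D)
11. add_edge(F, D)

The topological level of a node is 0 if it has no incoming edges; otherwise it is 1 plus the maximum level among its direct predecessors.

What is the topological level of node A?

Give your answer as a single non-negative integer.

Answer: 3

Derivation:
Op 1: add_edge(D, A). Edges now: 1
Op 2: add_edge(F, B). Edges now: 2
Op 3: add_edge(C, A). Edges now: 3
Op 4: add_edge(E, B). Edges now: 4
Op 5: add_edge(A, B). Edges now: 5
Op 6: add_edge(C, B). Edges now: 6
Op 7: add_edge(E, C). Edges now: 7
Op 8: add_edge(D, B). Edges now: 8
Op 9: add_edge(E, F). Edges now: 9
Op 10: add_edge(E, D). Edges now: 10
Op 11: add_edge(F, D). Edges now: 11
Compute levels (Kahn BFS):
  sources (in-degree 0): E
  process E: level=0
    E->B: in-degree(B)=4, level(B)>=1
    E->C: in-degree(C)=0, level(C)=1, enqueue
    E->D: in-degree(D)=1, level(D)>=1
    E->F: in-degree(F)=0, level(F)=1, enqueue
  process C: level=1
    C->A: in-degree(A)=1, level(A)>=2
    C->B: in-degree(B)=3, level(B)>=2
  process F: level=1
    F->B: in-degree(B)=2, level(B)>=2
    F->D: in-degree(D)=0, level(D)=2, enqueue
  process D: level=2
    D->A: in-degree(A)=0, level(A)=3, enqueue
    D->B: in-degree(B)=1, level(B)>=3
  process A: level=3
    A->B: in-degree(B)=0, level(B)=4, enqueue
  process B: level=4
All levels: A:3, B:4, C:1, D:2, E:0, F:1
level(A) = 3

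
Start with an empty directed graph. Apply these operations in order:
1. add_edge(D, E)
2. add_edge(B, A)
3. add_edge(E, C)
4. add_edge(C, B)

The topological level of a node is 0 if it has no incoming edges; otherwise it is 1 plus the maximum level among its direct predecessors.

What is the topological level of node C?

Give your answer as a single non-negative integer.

Answer: 2

Derivation:
Op 1: add_edge(D, E). Edges now: 1
Op 2: add_edge(B, A). Edges now: 2
Op 3: add_edge(E, C). Edges now: 3
Op 4: add_edge(C, B). Edges now: 4
Compute levels (Kahn BFS):
  sources (in-degree 0): D
  process D: level=0
    D->E: in-degree(E)=0, level(E)=1, enqueue
  process E: level=1
    E->C: in-degree(C)=0, level(C)=2, enqueue
  process C: level=2
    C->B: in-degree(B)=0, level(B)=3, enqueue
  process B: level=3
    B->A: in-degree(A)=0, level(A)=4, enqueue
  process A: level=4
All levels: A:4, B:3, C:2, D:0, E:1
level(C) = 2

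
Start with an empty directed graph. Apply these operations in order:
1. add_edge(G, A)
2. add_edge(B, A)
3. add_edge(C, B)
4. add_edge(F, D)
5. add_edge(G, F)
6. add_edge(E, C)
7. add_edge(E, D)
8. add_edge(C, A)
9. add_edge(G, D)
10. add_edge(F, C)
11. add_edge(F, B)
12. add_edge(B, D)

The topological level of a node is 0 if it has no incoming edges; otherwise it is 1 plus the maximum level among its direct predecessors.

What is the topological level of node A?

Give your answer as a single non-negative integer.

Answer: 4

Derivation:
Op 1: add_edge(G, A). Edges now: 1
Op 2: add_edge(B, A). Edges now: 2
Op 3: add_edge(C, B). Edges now: 3
Op 4: add_edge(F, D). Edges now: 4
Op 5: add_edge(G, F). Edges now: 5
Op 6: add_edge(E, C). Edges now: 6
Op 7: add_edge(E, D). Edges now: 7
Op 8: add_edge(C, A). Edges now: 8
Op 9: add_edge(G, D). Edges now: 9
Op 10: add_edge(F, C). Edges now: 10
Op 11: add_edge(F, B). Edges now: 11
Op 12: add_edge(B, D). Edges now: 12
Compute levels (Kahn BFS):
  sources (in-degree 0): E, G
  process E: level=0
    E->C: in-degree(C)=1, level(C)>=1
    E->D: in-degree(D)=3, level(D)>=1
  process G: level=0
    G->A: in-degree(A)=2, level(A)>=1
    G->D: in-degree(D)=2, level(D)>=1
    G->F: in-degree(F)=0, level(F)=1, enqueue
  process F: level=1
    F->B: in-degree(B)=1, level(B)>=2
    F->C: in-degree(C)=0, level(C)=2, enqueue
    F->D: in-degree(D)=1, level(D)>=2
  process C: level=2
    C->A: in-degree(A)=1, level(A)>=3
    C->B: in-degree(B)=0, level(B)=3, enqueue
  process B: level=3
    B->A: in-degree(A)=0, level(A)=4, enqueue
    B->D: in-degree(D)=0, level(D)=4, enqueue
  process A: level=4
  process D: level=4
All levels: A:4, B:3, C:2, D:4, E:0, F:1, G:0
level(A) = 4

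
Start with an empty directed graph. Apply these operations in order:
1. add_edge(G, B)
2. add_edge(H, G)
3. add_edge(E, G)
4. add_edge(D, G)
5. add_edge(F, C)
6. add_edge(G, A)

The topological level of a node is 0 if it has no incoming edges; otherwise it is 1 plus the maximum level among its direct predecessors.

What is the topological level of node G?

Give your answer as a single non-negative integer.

Answer: 1

Derivation:
Op 1: add_edge(G, B). Edges now: 1
Op 2: add_edge(H, G). Edges now: 2
Op 3: add_edge(E, G). Edges now: 3
Op 4: add_edge(D, G). Edges now: 4
Op 5: add_edge(F, C). Edges now: 5
Op 6: add_edge(G, A). Edges now: 6
Compute levels (Kahn BFS):
  sources (in-degree 0): D, E, F, H
  process D: level=0
    D->G: in-degree(G)=2, level(G)>=1
  process E: level=0
    E->G: in-degree(G)=1, level(G)>=1
  process F: level=0
    F->C: in-degree(C)=0, level(C)=1, enqueue
  process H: level=0
    H->G: in-degree(G)=0, level(G)=1, enqueue
  process C: level=1
  process G: level=1
    G->A: in-degree(A)=0, level(A)=2, enqueue
    G->B: in-degree(B)=0, level(B)=2, enqueue
  process A: level=2
  process B: level=2
All levels: A:2, B:2, C:1, D:0, E:0, F:0, G:1, H:0
level(G) = 1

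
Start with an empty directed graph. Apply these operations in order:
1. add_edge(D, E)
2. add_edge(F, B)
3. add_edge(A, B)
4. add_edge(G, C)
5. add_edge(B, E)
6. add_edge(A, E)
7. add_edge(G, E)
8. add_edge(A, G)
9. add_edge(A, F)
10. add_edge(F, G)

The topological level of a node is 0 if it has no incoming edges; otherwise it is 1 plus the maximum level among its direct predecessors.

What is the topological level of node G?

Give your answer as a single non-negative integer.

Op 1: add_edge(D, E). Edges now: 1
Op 2: add_edge(F, B). Edges now: 2
Op 3: add_edge(A, B). Edges now: 3
Op 4: add_edge(G, C). Edges now: 4
Op 5: add_edge(B, E). Edges now: 5
Op 6: add_edge(A, E). Edges now: 6
Op 7: add_edge(G, E). Edges now: 7
Op 8: add_edge(A, G). Edges now: 8
Op 9: add_edge(A, F). Edges now: 9
Op 10: add_edge(F, G). Edges now: 10
Compute levels (Kahn BFS):
  sources (in-degree 0): A, D
  process A: level=0
    A->B: in-degree(B)=1, level(B)>=1
    A->E: in-degree(E)=3, level(E)>=1
    A->F: in-degree(F)=0, level(F)=1, enqueue
    A->G: in-degree(G)=1, level(G)>=1
  process D: level=0
    D->E: in-degree(E)=2, level(E)>=1
  process F: level=1
    F->B: in-degree(B)=0, level(B)=2, enqueue
    F->G: in-degree(G)=0, level(G)=2, enqueue
  process B: level=2
    B->E: in-degree(E)=1, level(E)>=3
  process G: level=2
    G->C: in-degree(C)=0, level(C)=3, enqueue
    G->E: in-degree(E)=0, level(E)=3, enqueue
  process C: level=3
  process E: level=3
All levels: A:0, B:2, C:3, D:0, E:3, F:1, G:2
level(G) = 2

Answer: 2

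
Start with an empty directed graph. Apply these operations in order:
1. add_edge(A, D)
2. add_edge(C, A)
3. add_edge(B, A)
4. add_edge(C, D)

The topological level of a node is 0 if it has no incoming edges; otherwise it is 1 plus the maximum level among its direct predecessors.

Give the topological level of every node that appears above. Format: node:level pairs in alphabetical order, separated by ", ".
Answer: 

Answer: A:1, B:0, C:0, D:2

Derivation:
Op 1: add_edge(A, D). Edges now: 1
Op 2: add_edge(C, A). Edges now: 2
Op 3: add_edge(B, A). Edges now: 3
Op 4: add_edge(C, D). Edges now: 4
Compute levels (Kahn BFS):
  sources (in-degree 0): B, C
  process B: level=0
    B->A: in-degree(A)=1, level(A)>=1
  process C: level=0
    C->A: in-degree(A)=0, level(A)=1, enqueue
    C->D: in-degree(D)=1, level(D)>=1
  process A: level=1
    A->D: in-degree(D)=0, level(D)=2, enqueue
  process D: level=2
All levels: A:1, B:0, C:0, D:2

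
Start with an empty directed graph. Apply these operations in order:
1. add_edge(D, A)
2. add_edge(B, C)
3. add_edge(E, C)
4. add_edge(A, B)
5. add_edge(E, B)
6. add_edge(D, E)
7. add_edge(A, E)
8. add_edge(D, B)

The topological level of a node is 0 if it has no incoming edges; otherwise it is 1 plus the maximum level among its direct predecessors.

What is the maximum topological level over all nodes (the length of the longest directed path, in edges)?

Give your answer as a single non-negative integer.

Answer: 4

Derivation:
Op 1: add_edge(D, A). Edges now: 1
Op 2: add_edge(B, C). Edges now: 2
Op 3: add_edge(E, C). Edges now: 3
Op 4: add_edge(A, B). Edges now: 4
Op 5: add_edge(E, B). Edges now: 5
Op 6: add_edge(D, E). Edges now: 6
Op 7: add_edge(A, E). Edges now: 7
Op 8: add_edge(D, B). Edges now: 8
Compute levels (Kahn BFS):
  sources (in-degree 0): D
  process D: level=0
    D->A: in-degree(A)=0, level(A)=1, enqueue
    D->B: in-degree(B)=2, level(B)>=1
    D->E: in-degree(E)=1, level(E)>=1
  process A: level=1
    A->B: in-degree(B)=1, level(B)>=2
    A->E: in-degree(E)=0, level(E)=2, enqueue
  process E: level=2
    E->B: in-degree(B)=0, level(B)=3, enqueue
    E->C: in-degree(C)=1, level(C)>=3
  process B: level=3
    B->C: in-degree(C)=0, level(C)=4, enqueue
  process C: level=4
All levels: A:1, B:3, C:4, D:0, E:2
max level = 4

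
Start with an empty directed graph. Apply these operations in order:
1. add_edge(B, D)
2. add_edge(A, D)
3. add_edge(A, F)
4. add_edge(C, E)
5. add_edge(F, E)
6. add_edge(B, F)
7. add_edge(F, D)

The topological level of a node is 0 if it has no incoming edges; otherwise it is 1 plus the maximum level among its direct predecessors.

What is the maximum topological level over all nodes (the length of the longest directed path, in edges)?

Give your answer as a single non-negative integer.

Answer: 2

Derivation:
Op 1: add_edge(B, D). Edges now: 1
Op 2: add_edge(A, D). Edges now: 2
Op 3: add_edge(A, F). Edges now: 3
Op 4: add_edge(C, E). Edges now: 4
Op 5: add_edge(F, E). Edges now: 5
Op 6: add_edge(B, F). Edges now: 6
Op 7: add_edge(F, D). Edges now: 7
Compute levels (Kahn BFS):
  sources (in-degree 0): A, B, C
  process A: level=0
    A->D: in-degree(D)=2, level(D)>=1
    A->F: in-degree(F)=1, level(F)>=1
  process B: level=0
    B->D: in-degree(D)=1, level(D)>=1
    B->F: in-degree(F)=0, level(F)=1, enqueue
  process C: level=0
    C->E: in-degree(E)=1, level(E)>=1
  process F: level=1
    F->D: in-degree(D)=0, level(D)=2, enqueue
    F->E: in-degree(E)=0, level(E)=2, enqueue
  process D: level=2
  process E: level=2
All levels: A:0, B:0, C:0, D:2, E:2, F:1
max level = 2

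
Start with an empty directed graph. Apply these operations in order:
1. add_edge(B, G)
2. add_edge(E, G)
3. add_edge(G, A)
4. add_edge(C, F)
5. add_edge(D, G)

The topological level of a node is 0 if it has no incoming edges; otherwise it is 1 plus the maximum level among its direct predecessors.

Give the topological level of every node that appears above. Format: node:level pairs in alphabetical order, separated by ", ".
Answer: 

Answer: A:2, B:0, C:0, D:0, E:0, F:1, G:1

Derivation:
Op 1: add_edge(B, G). Edges now: 1
Op 2: add_edge(E, G). Edges now: 2
Op 3: add_edge(G, A). Edges now: 3
Op 4: add_edge(C, F). Edges now: 4
Op 5: add_edge(D, G). Edges now: 5
Compute levels (Kahn BFS):
  sources (in-degree 0): B, C, D, E
  process B: level=0
    B->G: in-degree(G)=2, level(G)>=1
  process C: level=0
    C->F: in-degree(F)=0, level(F)=1, enqueue
  process D: level=0
    D->G: in-degree(G)=1, level(G)>=1
  process E: level=0
    E->G: in-degree(G)=0, level(G)=1, enqueue
  process F: level=1
  process G: level=1
    G->A: in-degree(A)=0, level(A)=2, enqueue
  process A: level=2
All levels: A:2, B:0, C:0, D:0, E:0, F:1, G:1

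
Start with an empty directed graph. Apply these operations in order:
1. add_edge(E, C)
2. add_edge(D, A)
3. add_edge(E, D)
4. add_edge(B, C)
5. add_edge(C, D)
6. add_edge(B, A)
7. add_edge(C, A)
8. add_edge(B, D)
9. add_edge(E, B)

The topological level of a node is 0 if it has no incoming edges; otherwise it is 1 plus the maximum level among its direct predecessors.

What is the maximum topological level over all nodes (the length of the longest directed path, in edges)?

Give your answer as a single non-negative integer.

Answer: 4

Derivation:
Op 1: add_edge(E, C). Edges now: 1
Op 2: add_edge(D, A). Edges now: 2
Op 3: add_edge(E, D). Edges now: 3
Op 4: add_edge(B, C). Edges now: 4
Op 5: add_edge(C, D). Edges now: 5
Op 6: add_edge(B, A). Edges now: 6
Op 7: add_edge(C, A). Edges now: 7
Op 8: add_edge(B, D). Edges now: 8
Op 9: add_edge(E, B). Edges now: 9
Compute levels (Kahn BFS):
  sources (in-degree 0): E
  process E: level=0
    E->B: in-degree(B)=0, level(B)=1, enqueue
    E->C: in-degree(C)=1, level(C)>=1
    E->D: in-degree(D)=2, level(D)>=1
  process B: level=1
    B->A: in-degree(A)=2, level(A)>=2
    B->C: in-degree(C)=0, level(C)=2, enqueue
    B->D: in-degree(D)=1, level(D)>=2
  process C: level=2
    C->A: in-degree(A)=1, level(A)>=3
    C->D: in-degree(D)=0, level(D)=3, enqueue
  process D: level=3
    D->A: in-degree(A)=0, level(A)=4, enqueue
  process A: level=4
All levels: A:4, B:1, C:2, D:3, E:0
max level = 4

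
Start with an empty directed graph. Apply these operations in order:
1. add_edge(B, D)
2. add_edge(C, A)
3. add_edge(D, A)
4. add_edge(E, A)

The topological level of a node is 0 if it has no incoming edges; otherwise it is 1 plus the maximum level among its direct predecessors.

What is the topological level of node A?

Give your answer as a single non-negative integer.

Op 1: add_edge(B, D). Edges now: 1
Op 2: add_edge(C, A). Edges now: 2
Op 3: add_edge(D, A). Edges now: 3
Op 4: add_edge(E, A). Edges now: 4
Compute levels (Kahn BFS):
  sources (in-degree 0): B, C, E
  process B: level=0
    B->D: in-degree(D)=0, level(D)=1, enqueue
  process C: level=0
    C->A: in-degree(A)=2, level(A)>=1
  process E: level=0
    E->A: in-degree(A)=1, level(A)>=1
  process D: level=1
    D->A: in-degree(A)=0, level(A)=2, enqueue
  process A: level=2
All levels: A:2, B:0, C:0, D:1, E:0
level(A) = 2

Answer: 2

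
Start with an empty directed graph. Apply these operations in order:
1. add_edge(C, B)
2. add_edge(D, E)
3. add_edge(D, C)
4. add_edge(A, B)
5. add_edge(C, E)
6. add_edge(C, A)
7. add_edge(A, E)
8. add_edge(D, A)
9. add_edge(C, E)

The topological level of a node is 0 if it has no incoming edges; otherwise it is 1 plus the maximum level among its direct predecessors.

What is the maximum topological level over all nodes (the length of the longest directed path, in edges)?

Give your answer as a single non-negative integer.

Op 1: add_edge(C, B). Edges now: 1
Op 2: add_edge(D, E). Edges now: 2
Op 3: add_edge(D, C). Edges now: 3
Op 4: add_edge(A, B). Edges now: 4
Op 5: add_edge(C, E). Edges now: 5
Op 6: add_edge(C, A). Edges now: 6
Op 7: add_edge(A, E). Edges now: 7
Op 8: add_edge(D, A). Edges now: 8
Op 9: add_edge(C, E) (duplicate, no change). Edges now: 8
Compute levels (Kahn BFS):
  sources (in-degree 0): D
  process D: level=0
    D->A: in-degree(A)=1, level(A)>=1
    D->C: in-degree(C)=0, level(C)=1, enqueue
    D->E: in-degree(E)=2, level(E)>=1
  process C: level=1
    C->A: in-degree(A)=0, level(A)=2, enqueue
    C->B: in-degree(B)=1, level(B)>=2
    C->E: in-degree(E)=1, level(E)>=2
  process A: level=2
    A->B: in-degree(B)=0, level(B)=3, enqueue
    A->E: in-degree(E)=0, level(E)=3, enqueue
  process B: level=3
  process E: level=3
All levels: A:2, B:3, C:1, D:0, E:3
max level = 3

Answer: 3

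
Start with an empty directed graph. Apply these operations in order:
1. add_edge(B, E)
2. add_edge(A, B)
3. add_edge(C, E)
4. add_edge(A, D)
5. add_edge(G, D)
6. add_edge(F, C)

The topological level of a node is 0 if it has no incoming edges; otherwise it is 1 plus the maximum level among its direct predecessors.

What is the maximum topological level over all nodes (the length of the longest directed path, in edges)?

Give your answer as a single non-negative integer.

Op 1: add_edge(B, E). Edges now: 1
Op 2: add_edge(A, B). Edges now: 2
Op 3: add_edge(C, E). Edges now: 3
Op 4: add_edge(A, D). Edges now: 4
Op 5: add_edge(G, D). Edges now: 5
Op 6: add_edge(F, C). Edges now: 6
Compute levels (Kahn BFS):
  sources (in-degree 0): A, F, G
  process A: level=0
    A->B: in-degree(B)=0, level(B)=1, enqueue
    A->D: in-degree(D)=1, level(D)>=1
  process F: level=0
    F->C: in-degree(C)=0, level(C)=1, enqueue
  process G: level=0
    G->D: in-degree(D)=0, level(D)=1, enqueue
  process B: level=1
    B->E: in-degree(E)=1, level(E)>=2
  process C: level=1
    C->E: in-degree(E)=0, level(E)=2, enqueue
  process D: level=1
  process E: level=2
All levels: A:0, B:1, C:1, D:1, E:2, F:0, G:0
max level = 2

Answer: 2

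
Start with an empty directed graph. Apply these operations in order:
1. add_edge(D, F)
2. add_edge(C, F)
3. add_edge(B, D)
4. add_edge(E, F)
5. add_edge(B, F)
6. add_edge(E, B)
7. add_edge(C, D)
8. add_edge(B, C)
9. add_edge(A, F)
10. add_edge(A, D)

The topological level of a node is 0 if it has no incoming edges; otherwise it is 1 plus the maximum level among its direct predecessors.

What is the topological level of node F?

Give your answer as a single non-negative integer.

Answer: 4

Derivation:
Op 1: add_edge(D, F). Edges now: 1
Op 2: add_edge(C, F). Edges now: 2
Op 3: add_edge(B, D). Edges now: 3
Op 4: add_edge(E, F). Edges now: 4
Op 5: add_edge(B, F). Edges now: 5
Op 6: add_edge(E, B). Edges now: 6
Op 7: add_edge(C, D). Edges now: 7
Op 8: add_edge(B, C). Edges now: 8
Op 9: add_edge(A, F). Edges now: 9
Op 10: add_edge(A, D). Edges now: 10
Compute levels (Kahn BFS):
  sources (in-degree 0): A, E
  process A: level=0
    A->D: in-degree(D)=2, level(D)>=1
    A->F: in-degree(F)=4, level(F)>=1
  process E: level=0
    E->B: in-degree(B)=0, level(B)=1, enqueue
    E->F: in-degree(F)=3, level(F)>=1
  process B: level=1
    B->C: in-degree(C)=0, level(C)=2, enqueue
    B->D: in-degree(D)=1, level(D)>=2
    B->F: in-degree(F)=2, level(F)>=2
  process C: level=2
    C->D: in-degree(D)=0, level(D)=3, enqueue
    C->F: in-degree(F)=1, level(F)>=3
  process D: level=3
    D->F: in-degree(F)=0, level(F)=4, enqueue
  process F: level=4
All levels: A:0, B:1, C:2, D:3, E:0, F:4
level(F) = 4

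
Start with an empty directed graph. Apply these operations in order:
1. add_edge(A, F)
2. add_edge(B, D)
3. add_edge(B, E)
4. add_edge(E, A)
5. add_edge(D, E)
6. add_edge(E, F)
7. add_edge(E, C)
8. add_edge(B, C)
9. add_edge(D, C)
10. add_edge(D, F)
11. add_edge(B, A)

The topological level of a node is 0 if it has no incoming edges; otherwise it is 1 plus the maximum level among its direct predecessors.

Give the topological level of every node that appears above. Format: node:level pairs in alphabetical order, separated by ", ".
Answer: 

Answer: A:3, B:0, C:3, D:1, E:2, F:4

Derivation:
Op 1: add_edge(A, F). Edges now: 1
Op 2: add_edge(B, D). Edges now: 2
Op 3: add_edge(B, E). Edges now: 3
Op 4: add_edge(E, A). Edges now: 4
Op 5: add_edge(D, E). Edges now: 5
Op 6: add_edge(E, F). Edges now: 6
Op 7: add_edge(E, C). Edges now: 7
Op 8: add_edge(B, C). Edges now: 8
Op 9: add_edge(D, C). Edges now: 9
Op 10: add_edge(D, F). Edges now: 10
Op 11: add_edge(B, A). Edges now: 11
Compute levels (Kahn BFS):
  sources (in-degree 0): B
  process B: level=0
    B->A: in-degree(A)=1, level(A)>=1
    B->C: in-degree(C)=2, level(C)>=1
    B->D: in-degree(D)=0, level(D)=1, enqueue
    B->E: in-degree(E)=1, level(E)>=1
  process D: level=1
    D->C: in-degree(C)=1, level(C)>=2
    D->E: in-degree(E)=0, level(E)=2, enqueue
    D->F: in-degree(F)=2, level(F)>=2
  process E: level=2
    E->A: in-degree(A)=0, level(A)=3, enqueue
    E->C: in-degree(C)=0, level(C)=3, enqueue
    E->F: in-degree(F)=1, level(F)>=3
  process A: level=3
    A->F: in-degree(F)=0, level(F)=4, enqueue
  process C: level=3
  process F: level=4
All levels: A:3, B:0, C:3, D:1, E:2, F:4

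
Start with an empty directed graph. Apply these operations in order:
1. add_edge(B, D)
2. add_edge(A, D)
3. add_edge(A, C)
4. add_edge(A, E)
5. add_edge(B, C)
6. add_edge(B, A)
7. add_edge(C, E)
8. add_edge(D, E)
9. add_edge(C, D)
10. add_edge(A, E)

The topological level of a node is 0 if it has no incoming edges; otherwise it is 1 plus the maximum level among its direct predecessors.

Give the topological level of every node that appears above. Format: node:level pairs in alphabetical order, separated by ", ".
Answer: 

Op 1: add_edge(B, D). Edges now: 1
Op 2: add_edge(A, D). Edges now: 2
Op 3: add_edge(A, C). Edges now: 3
Op 4: add_edge(A, E). Edges now: 4
Op 5: add_edge(B, C). Edges now: 5
Op 6: add_edge(B, A). Edges now: 6
Op 7: add_edge(C, E). Edges now: 7
Op 8: add_edge(D, E). Edges now: 8
Op 9: add_edge(C, D). Edges now: 9
Op 10: add_edge(A, E) (duplicate, no change). Edges now: 9
Compute levels (Kahn BFS):
  sources (in-degree 0): B
  process B: level=0
    B->A: in-degree(A)=0, level(A)=1, enqueue
    B->C: in-degree(C)=1, level(C)>=1
    B->D: in-degree(D)=2, level(D)>=1
  process A: level=1
    A->C: in-degree(C)=0, level(C)=2, enqueue
    A->D: in-degree(D)=1, level(D)>=2
    A->E: in-degree(E)=2, level(E)>=2
  process C: level=2
    C->D: in-degree(D)=0, level(D)=3, enqueue
    C->E: in-degree(E)=1, level(E)>=3
  process D: level=3
    D->E: in-degree(E)=0, level(E)=4, enqueue
  process E: level=4
All levels: A:1, B:0, C:2, D:3, E:4

Answer: A:1, B:0, C:2, D:3, E:4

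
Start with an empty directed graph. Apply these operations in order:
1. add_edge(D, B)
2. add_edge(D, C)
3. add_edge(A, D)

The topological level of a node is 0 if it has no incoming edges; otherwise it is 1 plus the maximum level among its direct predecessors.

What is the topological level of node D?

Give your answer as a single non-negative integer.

Op 1: add_edge(D, B). Edges now: 1
Op 2: add_edge(D, C). Edges now: 2
Op 3: add_edge(A, D). Edges now: 3
Compute levels (Kahn BFS):
  sources (in-degree 0): A
  process A: level=0
    A->D: in-degree(D)=0, level(D)=1, enqueue
  process D: level=1
    D->B: in-degree(B)=0, level(B)=2, enqueue
    D->C: in-degree(C)=0, level(C)=2, enqueue
  process B: level=2
  process C: level=2
All levels: A:0, B:2, C:2, D:1
level(D) = 1

Answer: 1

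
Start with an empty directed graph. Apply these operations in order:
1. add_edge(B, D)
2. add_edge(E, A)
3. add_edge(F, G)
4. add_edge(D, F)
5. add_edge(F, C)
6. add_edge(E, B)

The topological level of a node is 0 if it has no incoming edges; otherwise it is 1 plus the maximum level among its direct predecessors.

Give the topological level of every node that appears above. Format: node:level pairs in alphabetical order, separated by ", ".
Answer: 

Op 1: add_edge(B, D). Edges now: 1
Op 2: add_edge(E, A). Edges now: 2
Op 3: add_edge(F, G). Edges now: 3
Op 4: add_edge(D, F). Edges now: 4
Op 5: add_edge(F, C). Edges now: 5
Op 6: add_edge(E, B). Edges now: 6
Compute levels (Kahn BFS):
  sources (in-degree 0): E
  process E: level=0
    E->A: in-degree(A)=0, level(A)=1, enqueue
    E->B: in-degree(B)=0, level(B)=1, enqueue
  process A: level=1
  process B: level=1
    B->D: in-degree(D)=0, level(D)=2, enqueue
  process D: level=2
    D->F: in-degree(F)=0, level(F)=3, enqueue
  process F: level=3
    F->C: in-degree(C)=0, level(C)=4, enqueue
    F->G: in-degree(G)=0, level(G)=4, enqueue
  process C: level=4
  process G: level=4
All levels: A:1, B:1, C:4, D:2, E:0, F:3, G:4

Answer: A:1, B:1, C:4, D:2, E:0, F:3, G:4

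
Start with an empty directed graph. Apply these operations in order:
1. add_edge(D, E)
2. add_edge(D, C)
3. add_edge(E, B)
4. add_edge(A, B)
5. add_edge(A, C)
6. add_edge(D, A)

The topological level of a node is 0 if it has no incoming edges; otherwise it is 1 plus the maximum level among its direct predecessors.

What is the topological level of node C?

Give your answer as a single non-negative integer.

Op 1: add_edge(D, E). Edges now: 1
Op 2: add_edge(D, C). Edges now: 2
Op 3: add_edge(E, B). Edges now: 3
Op 4: add_edge(A, B). Edges now: 4
Op 5: add_edge(A, C). Edges now: 5
Op 6: add_edge(D, A). Edges now: 6
Compute levels (Kahn BFS):
  sources (in-degree 0): D
  process D: level=0
    D->A: in-degree(A)=0, level(A)=1, enqueue
    D->C: in-degree(C)=1, level(C)>=1
    D->E: in-degree(E)=0, level(E)=1, enqueue
  process A: level=1
    A->B: in-degree(B)=1, level(B)>=2
    A->C: in-degree(C)=0, level(C)=2, enqueue
  process E: level=1
    E->B: in-degree(B)=0, level(B)=2, enqueue
  process C: level=2
  process B: level=2
All levels: A:1, B:2, C:2, D:0, E:1
level(C) = 2

Answer: 2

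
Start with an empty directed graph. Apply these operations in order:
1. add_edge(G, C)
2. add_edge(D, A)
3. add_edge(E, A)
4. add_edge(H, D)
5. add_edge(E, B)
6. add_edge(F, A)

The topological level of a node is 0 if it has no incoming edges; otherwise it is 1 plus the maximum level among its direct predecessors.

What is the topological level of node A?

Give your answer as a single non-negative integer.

Answer: 2

Derivation:
Op 1: add_edge(G, C). Edges now: 1
Op 2: add_edge(D, A). Edges now: 2
Op 3: add_edge(E, A). Edges now: 3
Op 4: add_edge(H, D). Edges now: 4
Op 5: add_edge(E, B). Edges now: 5
Op 6: add_edge(F, A). Edges now: 6
Compute levels (Kahn BFS):
  sources (in-degree 0): E, F, G, H
  process E: level=0
    E->A: in-degree(A)=2, level(A)>=1
    E->B: in-degree(B)=0, level(B)=1, enqueue
  process F: level=0
    F->A: in-degree(A)=1, level(A)>=1
  process G: level=0
    G->C: in-degree(C)=0, level(C)=1, enqueue
  process H: level=0
    H->D: in-degree(D)=0, level(D)=1, enqueue
  process B: level=1
  process C: level=1
  process D: level=1
    D->A: in-degree(A)=0, level(A)=2, enqueue
  process A: level=2
All levels: A:2, B:1, C:1, D:1, E:0, F:0, G:0, H:0
level(A) = 2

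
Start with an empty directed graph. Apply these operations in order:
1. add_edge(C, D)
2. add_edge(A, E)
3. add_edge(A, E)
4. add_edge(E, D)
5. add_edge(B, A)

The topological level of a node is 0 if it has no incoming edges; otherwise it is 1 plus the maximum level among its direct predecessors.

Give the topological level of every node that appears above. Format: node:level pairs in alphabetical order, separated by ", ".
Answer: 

Answer: A:1, B:0, C:0, D:3, E:2

Derivation:
Op 1: add_edge(C, D). Edges now: 1
Op 2: add_edge(A, E). Edges now: 2
Op 3: add_edge(A, E) (duplicate, no change). Edges now: 2
Op 4: add_edge(E, D). Edges now: 3
Op 5: add_edge(B, A). Edges now: 4
Compute levels (Kahn BFS):
  sources (in-degree 0): B, C
  process B: level=0
    B->A: in-degree(A)=0, level(A)=1, enqueue
  process C: level=0
    C->D: in-degree(D)=1, level(D)>=1
  process A: level=1
    A->E: in-degree(E)=0, level(E)=2, enqueue
  process E: level=2
    E->D: in-degree(D)=0, level(D)=3, enqueue
  process D: level=3
All levels: A:1, B:0, C:0, D:3, E:2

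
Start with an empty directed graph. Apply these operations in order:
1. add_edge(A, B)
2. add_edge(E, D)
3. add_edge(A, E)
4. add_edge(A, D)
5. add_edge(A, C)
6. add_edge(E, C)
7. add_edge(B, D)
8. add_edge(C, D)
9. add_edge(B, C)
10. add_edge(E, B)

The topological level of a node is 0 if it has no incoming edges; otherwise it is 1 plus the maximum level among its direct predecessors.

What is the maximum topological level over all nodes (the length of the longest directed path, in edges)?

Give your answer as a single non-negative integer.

Answer: 4

Derivation:
Op 1: add_edge(A, B). Edges now: 1
Op 2: add_edge(E, D). Edges now: 2
Op 3: add_edge(A, E). Edges now: 3
Op 4: add_edge(A, D). Edges now: 4
Op 5: add_edge(A, C). Edges now: 5
Op 6: add_edge(E, C). Edges now: 6
Op 7: add_edge(B, D). Edges now: 7
Op 8: add_edge(C, D). Edges now: 8
Op 9: add_edge(B, C). Edges now: 9
Op 10: add_edge(E, B). Edges now: 10
Compute levels (Kahn BFS):
  sources (in-degree 0): A
  process A: level=0
    A->B: in-degree(B)=1, level(B)>=1
    A->C: in-degree(C)=2, level(C)>=1
    A->D: in-degree(D)=3, level(D)>=1
    A->E: in-degree(E)=0, level(E)=1, enqueue
  process E: level=1
    E->B: in-degree(B)=0, level(B)=2, enqueue
    E->C: in-degree(C)=1, level(C)>=2
    E->D: in-degree(D)=2, level(D)>=2
  process B: level=2
    B->C: in-degree(C)=0, level(C)=3, enqueue
    B->D: in-degree(D)=1, level(D)>=3
  process C: level=3
    C->D: in-degree(D)=0, level(D)=4, enqueue
  process D: level=4
All levels: A:0, B:2, C:3, D:4, E:1
max level = 4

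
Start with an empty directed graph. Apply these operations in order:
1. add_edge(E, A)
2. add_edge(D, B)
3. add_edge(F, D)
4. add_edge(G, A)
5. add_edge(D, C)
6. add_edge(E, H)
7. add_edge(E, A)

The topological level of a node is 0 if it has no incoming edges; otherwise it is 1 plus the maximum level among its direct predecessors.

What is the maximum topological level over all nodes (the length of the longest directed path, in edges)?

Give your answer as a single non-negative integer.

Op 1: add_edge(E, A). Edges now: 1
Op 2: add_edge(D, B). Edges now: 2
Op 3: add_edge(F, D). Edges now: 3
Op 4: add_edge(G, A). Edges now: 4
Op 5: add_edge(D, C). Edges now: 5
Op 6: add_edge(E, H). Edges now: 6
Op 7: add_edge(E, A) (duplicate, no change). Edges now: 6
Compute levels (Kahn BFS):
  sources (in-degree 0): E, F, G
  process E: level=0
    E->A: in-degree(A)=1, level(A)>=1
    E->H: in-degree(H)=0, level(H)=1, enqueue
  process F: level=0
    F->D: in-degree(D)=0, level(D)=1, enqueue
  process G: level=0
    G->A: in-degree(A)=0, level(A)=1, enqueue
  process H: level=1
  process D: level=1
    D->B: in-degree(B)=0, level(B)=2, enqueue
    D->C: in-degree(C)=0, level(C)=2, enqueue
  process A: level=1
  process B: level=2
  process C: level=2
All levels: A:1, B:2, C:2, D:1, E:0, F:0, G:0, H:1
max level = 2

Answer: 2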